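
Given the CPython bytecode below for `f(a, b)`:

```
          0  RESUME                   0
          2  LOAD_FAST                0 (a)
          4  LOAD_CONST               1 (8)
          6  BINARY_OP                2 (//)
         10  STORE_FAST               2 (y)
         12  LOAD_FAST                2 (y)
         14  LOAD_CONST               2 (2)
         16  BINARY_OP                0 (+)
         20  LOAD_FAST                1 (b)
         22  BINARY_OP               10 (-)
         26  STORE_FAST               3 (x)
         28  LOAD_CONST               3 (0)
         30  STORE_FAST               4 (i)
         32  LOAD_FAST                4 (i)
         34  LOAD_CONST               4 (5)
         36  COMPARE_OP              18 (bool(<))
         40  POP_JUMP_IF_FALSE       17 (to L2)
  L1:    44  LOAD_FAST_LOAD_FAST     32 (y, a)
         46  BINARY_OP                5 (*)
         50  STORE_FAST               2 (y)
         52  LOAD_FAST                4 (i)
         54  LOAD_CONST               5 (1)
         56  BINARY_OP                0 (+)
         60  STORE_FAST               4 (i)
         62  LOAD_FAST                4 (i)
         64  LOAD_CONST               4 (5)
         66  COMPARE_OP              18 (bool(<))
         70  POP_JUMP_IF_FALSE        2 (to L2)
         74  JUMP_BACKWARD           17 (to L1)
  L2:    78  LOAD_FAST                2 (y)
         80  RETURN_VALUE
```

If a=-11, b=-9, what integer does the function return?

LOAD_FAST a → push -11
LOAD_CONST → push 8
BINARY_OP // → -11 // 8 = -2
STORE_FAST y → y=-2
LOAD_FAST y → push -2
LOAD_CONST → push 2
BINARY_OP + → -2 + 2 = 0
LOAD_FAST b → push -9
BINARY_OP - → 0 - -9 = 9
STORE_FAST x → x=9
LOAD_CONST → push 0
STORE_FAST i → i=0
LOAD_FAST i → push 0
LOAD_CONST → push 5
COMPARE_OP bool(<) → 0 vs 5 = True
POP_JUMP_IF_FALSE → pop True; no jump
LOAD_FAST_LOAD_FAST y,a → push -2,-11
BINARY_OP * → -2 * -11 = 22
STORE_FAST y → y=22
LOAD_FAST i → push 0
LOAD_CONST → push 1
BINARY_OP + → 0 + 1 = 1
STORE_FAST i → i=1
LOAD_FAST i → push 1
LOAD_CONST → push 5
COMPARE_OP bool(<) → 1 vs 5 = True
POP_JUMP_IF_FALSE → pop True; no jump
LOAD_FAST_LOAD_FAST y,a → push 22,-11
BINARY_OP * → 22 * -11 = -242
STORE_FAST y → y=-242
LOAD_FAST i → push 1
LOAD_CONST → push 1
BINARY_OP + → 1 + 1 = 2
STORE_FAST i → i=2
LOAD_FAST i → push 2
LOAD_CONST → push 5
COMPARE_OP bool(<) → 2 vs 5 = True
POP_JUMP_IF_FALSE → pop True; no jump
LOAD_FAST_LOAD_FAST y,a → push -242,-11
BINARY_OP * → -242 * -11 = 2662
STORE_FAST y → y=2662
LOAD_FAST i → push 2
LOAD_CONST → push 1
BINARY_OP + → 2 + 1 = 3
STORE_FAST i → i=3
LOAD_FAST i → push 3
LOAD_CONST → push 5
COMPARE_OP bool(<) → 3 vs 5 = True
POP_JUMP_IF_FALSE → pop True; no jump
LOAD_FAST_LOAD_FAST y,a → push 2662,-11
BINARY_OP * → 2662 * -11 = -29282
STORE_FAST y → y=-29282
LOAD_FAST i → push 3
LOAD_CONST → push 1
BINARY_OP + → 3 + 1 = 4
STORE_FAST i → i=4
LOAD_FAST i → push 4
LOAD_CONST → push 5
COMPARE_OP bool(<) → 4 vs 5 = True
POP_JUMP_IF_FALSE → pop True; no jump
LOAD_FAST_LOAD_FAST y,a → push -29282,-11
BINARY_OP * → -29282 * -11 = 322102
STORE_FAST y → y=322102
LOAD_FAST i → push 4
LOAD_CONST → push 1
BINARY_OP + → 4 + 1 = 5
STORE_FAST i → i=5
LOAD_FAST i → push 5
LOAD_CONST → push 5
COMPARE_OP bool(<) → 5 vs 5 = False
POP_JUMP_IF_FALSE → pop False; jump
LOAD_FAST y → push 322102
RETURN_VALUE → return 322102.

322102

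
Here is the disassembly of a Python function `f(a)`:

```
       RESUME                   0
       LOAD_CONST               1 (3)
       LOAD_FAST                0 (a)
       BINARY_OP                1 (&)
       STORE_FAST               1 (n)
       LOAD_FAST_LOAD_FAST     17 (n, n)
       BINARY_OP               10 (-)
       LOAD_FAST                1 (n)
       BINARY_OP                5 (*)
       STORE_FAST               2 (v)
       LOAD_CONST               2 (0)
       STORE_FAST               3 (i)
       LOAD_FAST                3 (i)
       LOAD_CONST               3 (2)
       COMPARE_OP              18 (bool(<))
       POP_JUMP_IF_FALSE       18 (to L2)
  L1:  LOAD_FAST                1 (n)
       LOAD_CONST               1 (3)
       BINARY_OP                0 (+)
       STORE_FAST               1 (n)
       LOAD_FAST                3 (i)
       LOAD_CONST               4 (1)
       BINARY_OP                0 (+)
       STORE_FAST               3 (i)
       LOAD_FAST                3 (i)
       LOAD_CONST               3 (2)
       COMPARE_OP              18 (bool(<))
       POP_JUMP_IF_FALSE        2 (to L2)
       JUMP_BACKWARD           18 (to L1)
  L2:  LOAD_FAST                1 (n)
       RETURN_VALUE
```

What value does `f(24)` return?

6

LOAD_CONST → push 3. Stack: [3]
LOAD_FAST a → push 24. Stack: [3, 24]
BINARY_OP & → 3 & 24 = 0. Stack: [0]
STORE_FAST n → n=0. Stack: []
LOAD_FAST_LOAD_FAST n,n → push 0,0. Stack: [0, 0]
BINARY_OP - → 0 - 0 = 0. Stack: [0]
LOAD_FAST n → push 0. Stack: [0, 0]
BINARY_OP * → 0 * 0 = 0. Stack: [0]
STORE_FAST v → v=0. Stack: []
LOAD_CONST → push 0. Stack: [0]
STORE_FAST i → i=0. Stack: []
LOAD_FAST i → push 0. Stack: [0]
LOAD_CONST → push 2. Stack: [0, 2]
COMPARE_OP bool(<) → 0 vs 2 = True. Stack: [True]
POP_JUMP_IF_FALSE → pop True; no jump. Stack: []
LOAD_FAST n → push 0. Stack: [0]
LOAD_CONST → push 3. Stack: [0, 3]
BINARY_OP + → 0 + 3 = 3. Stack: [3]
STORE_FAST n → n=3. Stack: []
LOAD_FAST i → push 0. Stack: [0]
LOAD_CONST → push 1. Stack: [0, 1]
BINARY_OP + → 0 + 1 = 1. Stack: [1]
STORE_FAST i → i=1. Stack: []
LOAD_FAST i → push 1. Stack: [1]
LOAD_CONST → push 2. Stack: [1, 2]
COMPARE_OP bool(<) → 1 vs 2 = True. Stack: [True]
POP_JUMP_IF_FALSE → pop True; no jump. Stack: []
LOAD_FAST n → push 3. Stack: [3]
LOAD_CONST → push 3. Stack: [3, 3]
BINARY_OP + → 3 + 3 = 6. Stack: [6]
STORE_FAST n → n=6. Stack: []
LOAD_FAST i → push 1. Stack: [1]
LOAD_CONST → push 1. Stack: [1, 1]
BINARY_OP + → 1 + 1 = 2. Stack: [2]
STORE_FAST i → i=2. Stack: []
LOAD_FAST i → push 2. Stack: [2]
LOAD_CONST → push 2. Stack: [2, 2]
COMPARE_OP bool(<) → 2 vs 2 = False. Stack: [False]
POP_JUMP_IF_FALSE → pop False; jump. Stack: []
LOAD_FAST n → push 6. Stack: [6]
RETURN_VALUE → return 6.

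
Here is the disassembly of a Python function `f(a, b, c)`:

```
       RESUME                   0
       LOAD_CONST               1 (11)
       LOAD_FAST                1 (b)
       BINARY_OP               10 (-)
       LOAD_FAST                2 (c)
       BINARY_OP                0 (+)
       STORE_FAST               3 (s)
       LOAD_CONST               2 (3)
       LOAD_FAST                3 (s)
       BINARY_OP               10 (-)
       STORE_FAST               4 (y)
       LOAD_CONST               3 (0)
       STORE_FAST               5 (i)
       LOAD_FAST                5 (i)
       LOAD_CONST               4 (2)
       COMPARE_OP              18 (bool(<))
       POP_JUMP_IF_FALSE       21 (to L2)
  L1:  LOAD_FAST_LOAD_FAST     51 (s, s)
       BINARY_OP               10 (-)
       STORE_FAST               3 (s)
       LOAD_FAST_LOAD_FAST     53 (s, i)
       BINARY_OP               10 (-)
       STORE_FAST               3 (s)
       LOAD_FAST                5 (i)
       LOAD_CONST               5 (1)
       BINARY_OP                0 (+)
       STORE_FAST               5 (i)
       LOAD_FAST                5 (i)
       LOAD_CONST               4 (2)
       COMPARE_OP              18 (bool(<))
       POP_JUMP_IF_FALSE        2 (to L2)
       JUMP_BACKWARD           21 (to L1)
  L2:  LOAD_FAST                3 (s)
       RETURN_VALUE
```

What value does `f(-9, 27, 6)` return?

LOAD_CONST → push 11. Stack: [11]
LOAD_FAST b → push 27. Stack: [11, 27]
BINARY_OP - → 11 - 27 = -16. Stack: [-16]
LOAD_FAST c → push 6. Stack: [-16, 6]
BINARY_OP + → -16 + 6 = -10. Stack: [-10]
STORE_FAST s → s=-10. Stack: []
LOAD_CONST → push 3. Stack: [3]
LOAD_FAST s → push -10. Stack: [3, -10]
BINARY_OP - → 3 - -10 = 13. Stack: [13]
STORE_FAST y → y=13. Stack: []
LOAD_CONST → push 0. Stack: [0]
STORE_FAST i → i=0. Stack: []
LOAD_FAST i → push 0. Stack: [0]
LOAD_CONST → push 2. Stack: [0, 2]
COMPARE_OP bool(<) → 0 vs 2 = True. Stack: [True]
POP_JUMP_IF_FALSE → pop True; no jump. Stack: []
LOAD_FAST_LOAD_FAST s,s → push -10,-10. Stack: [-10, -10]
BINARY_OP - → -10 - -10 = 0. Stack: [0]
STORE_FAST s → s=0. Stack: []
LOAD_FAST_LOAD_FAST s,i → push 0,0. Stack: [0, 0]
BINARY_OP - → 0 - 0 = 0. Stack: [0]
STORE_FAST s → s=0. Stack: []
LOAD_FAST i → push 0. Stack: [0]
LOAD_CONST → push 1. Stack: [0, 1]
BINARY_OP + → 0 + 1 = 1. Stack: [1]
STORE_FAST i → i=1. Stack: []
LOAD_FAST i → push 1. Stack: [1]
LOAD_CONST → push 2. Stack: [1, 2]
COMPARE_OP bool(<) → 1 vs 2 = True. Stack: [True]
POP_JUMP_IF_FALSE → pop True; no jump. Stack: []
LOAD_FAST_LOAD_FAST s,s → push 0,0. Stack: [0, 0]
BINARY_OP - → 0 - 0 = 0. Stack: [0]
STORE_FAST s → s=0. Stack: []
LOAD_FAST_LOAD_FAST s,i → push 0,1. Stack: [0, 1]
BINARY_OP - → 0 - 1 = -1. Stack: [-1]
STORE_FAST s → s=-1. Stack: []
LOAD_FAST i → push 1. Stack: [1]
LOAD_CONST → push 1. Stack: [1, 1]
BINARY_OP + → 1 + 1 = 2. Stack: [2]
STORE_FAST i → i=2. Stack: []
LOAD_FAST i → push 2. Stack: [2]
LOAD_CONST → push 2. Stack: [2, 2]
COMPARE_OP bool(<) → 2 vs 2 = False. Stack: [False]
POP_JUMP_IF_FALSE → pop False; jump. Stack: []
LOAD_FAST s → push -1. Stack: [-1]
RETURN_VALUE → return -1.

-1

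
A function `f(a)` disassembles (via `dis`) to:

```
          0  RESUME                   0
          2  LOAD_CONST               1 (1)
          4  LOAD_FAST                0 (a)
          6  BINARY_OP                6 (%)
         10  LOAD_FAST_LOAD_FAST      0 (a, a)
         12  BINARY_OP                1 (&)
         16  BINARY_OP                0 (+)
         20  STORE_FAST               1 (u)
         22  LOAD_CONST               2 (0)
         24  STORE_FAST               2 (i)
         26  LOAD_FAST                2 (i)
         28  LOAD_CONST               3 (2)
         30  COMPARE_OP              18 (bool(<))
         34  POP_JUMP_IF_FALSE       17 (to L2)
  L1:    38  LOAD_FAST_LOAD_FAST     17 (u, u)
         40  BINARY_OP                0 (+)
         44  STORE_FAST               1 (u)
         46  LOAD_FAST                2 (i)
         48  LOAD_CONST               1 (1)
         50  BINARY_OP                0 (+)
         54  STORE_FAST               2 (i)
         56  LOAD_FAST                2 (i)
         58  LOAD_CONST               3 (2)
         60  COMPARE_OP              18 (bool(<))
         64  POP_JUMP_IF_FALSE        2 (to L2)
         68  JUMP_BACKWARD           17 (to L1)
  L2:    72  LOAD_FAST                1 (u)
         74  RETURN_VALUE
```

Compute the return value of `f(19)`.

80

LOAD_CONST → push 1. Stack: [1]
LOAD_FAST a → push 19. Stack: [1, 19]
BINARY_OP % → 1 % 19 = 1. Stack: [1]
LOAD_FAST_LOAD_FAST a,a → push 19,19. Stack: [1, 19, 19]
BINARY_OP & → 19 & 19 = 19. Stack: [1, 19]
BINARY_OP + → 1 + 19 = 20. Stack: [20]
STORE_FAST u → u=20. Stack: []
LOAD_CONST → push 0. Stack: [0]
STORE_FAST i → i=0. Stack: []
LOAD_FAST i → push 0. Stack: [0]
LOAD_CONST → push 2. Stack: [0, 2]
COMPARE_OP bool(<) → 0 vs 2 = True. Stack: [True]
POP_JUMP_IF_FALSE → pop True; no jump. Stack: []
LOAD_FAST_LOAD_FAST u,u → push 20,20. Stack: [20, 20]
BINARY_OP + → 20 + 20 = 40. Stack: [40]
STORE_FAST u → u=40. Stack: []
LOAD_FAST i → push 0. Stack: [0]
LOAD_CONST → push 1. Stack: [0, 1]
BINARY_OP + → 0 + 1 = 1. Stack: [1]
STORE_FAST i → i=1. Stack: []
LOAD_FAST i → push 1. Stack: [1]
LOAD_CONST → push 2. Stack: [1, 2]
COMPARE_OP bool(<) → 1 vs 2 = True. Stack: [True]
POP_JUMP_IF_FALSE → pop True; no jump. Stack: []
LOAD_FAST_LOAD_FAST u,u → push 40,40. Stack: [40, 40]
BINARY_OP + → 40 + 40 = 80. Stack: [80]
STORE_FAST u → u=80. Stack: []
LOAD_FAST i → push 1. Stack: [1]
LOAD_CONST → push 1. Stack: [1, 1]
BINARY_OP + → 1 + 1 = 2. Stack: [2]
STORE_FAST i → i=2. Stack: []
LOAD_FAST i → push 2. Stack: [2]
LOAD_CONST → push 2. Stack: [2, 2]
COMPARE_OP bool(<) → 2 vs 2 = False. Stack: [False]
POP_JUMP_IF_FALSE → pop False; jump. Stack: []
LOAD_FAST u → push 80. Stack: [80]
RETURN_VALUE → return 80.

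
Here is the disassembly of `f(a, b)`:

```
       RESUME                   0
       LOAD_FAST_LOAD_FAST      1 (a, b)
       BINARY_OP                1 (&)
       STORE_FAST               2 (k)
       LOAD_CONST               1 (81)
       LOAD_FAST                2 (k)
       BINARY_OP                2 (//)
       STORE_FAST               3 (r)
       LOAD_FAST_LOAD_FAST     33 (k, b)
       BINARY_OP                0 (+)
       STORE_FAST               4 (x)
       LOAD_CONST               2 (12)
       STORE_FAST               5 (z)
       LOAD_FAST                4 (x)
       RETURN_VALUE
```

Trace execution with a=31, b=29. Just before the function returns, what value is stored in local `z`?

12

LOAD_FAST_LOAD_FAST a,b → push 31,29. Stack: [31, 29]
BINARY_OP & → 31 & 29 = 29. Stack: [29]
STORE_FAST k → k=29. Stack: []
LOAD_CONST → push 81. Stack: [81]
LOAD_FAST k → push 29. Stack: [81, 29]
BINARY_OP // → 81 // 29 = 2. Stack: [2]
STORE_FAST r → r=2. Stack: []
LOAD_FAST_LOAD_FAST k,b → push 29,29. Stack: [29, 29]
BINARY_OP + → 29 + 29 = 58. Stack: [58]
STORE_FAST x → x=58. Stack: []
LOAD_CONST → push 12. Stack: [12]
STORE_FAST z → z=12. Stack: []
LOAD_FAST x → push 58. Stack: [58]
RETURN_VALUE → return 58.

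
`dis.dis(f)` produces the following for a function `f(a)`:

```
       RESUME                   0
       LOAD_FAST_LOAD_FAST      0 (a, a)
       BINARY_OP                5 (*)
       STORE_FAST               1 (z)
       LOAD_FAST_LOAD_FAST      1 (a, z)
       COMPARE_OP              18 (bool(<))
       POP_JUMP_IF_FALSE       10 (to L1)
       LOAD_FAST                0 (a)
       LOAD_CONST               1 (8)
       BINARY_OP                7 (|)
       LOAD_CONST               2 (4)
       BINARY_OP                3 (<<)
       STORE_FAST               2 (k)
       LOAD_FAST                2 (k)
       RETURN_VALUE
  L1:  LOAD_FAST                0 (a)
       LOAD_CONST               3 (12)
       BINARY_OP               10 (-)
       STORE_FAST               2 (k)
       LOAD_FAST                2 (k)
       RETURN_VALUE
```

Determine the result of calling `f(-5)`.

LOAD_FAST_LOAD_FAST a,a → push -5,-5. Stack: [-5, -5]
BINARY_OP * → -5 * -5 = 25. Stack: [25]
STORE_FAST z → z=25. Stack: []
LOAD_FAST_LOAD_FAST a,z → push -5,25. Stack: [-5, 25]
COMPARE_OP bool(<) → -5 vs 25 = True. Stack: [True]
POP_JUMP_IF_FALSE → pop True; no jump. Stack: []
LOAD_FAST a → push -5. Stack: [-5]
LOAD_CONST → push 8. Stack: [-5, 8]
BINARY_OP | → -5 | 8 = -5. Stack: [-5]
LOAD_CONST → push 4. Stack: [-5, 4]
BINARY_OP << → -5 << 4 = -80. Stack: [-80]
STORE_FAST k → k=-80. Stack: []
LOAD_FAST k → push -80. Stack: [-80]
RETURN_VALUE → return -80.

-80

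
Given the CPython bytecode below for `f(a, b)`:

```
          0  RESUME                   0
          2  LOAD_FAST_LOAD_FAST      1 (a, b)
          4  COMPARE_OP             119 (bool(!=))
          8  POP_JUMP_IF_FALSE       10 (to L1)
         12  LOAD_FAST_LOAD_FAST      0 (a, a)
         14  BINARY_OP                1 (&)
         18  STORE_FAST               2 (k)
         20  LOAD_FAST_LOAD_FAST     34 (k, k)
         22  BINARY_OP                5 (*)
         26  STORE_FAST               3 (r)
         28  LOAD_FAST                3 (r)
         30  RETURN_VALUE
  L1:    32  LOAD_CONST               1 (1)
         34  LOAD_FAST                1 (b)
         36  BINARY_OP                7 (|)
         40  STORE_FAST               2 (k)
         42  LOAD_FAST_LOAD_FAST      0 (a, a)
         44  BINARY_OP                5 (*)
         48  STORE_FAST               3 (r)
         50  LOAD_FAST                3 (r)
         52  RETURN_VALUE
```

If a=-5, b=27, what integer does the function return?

25

LOAD_FAST_LOAD_FAST a,b → push -5,27. Stack: [-5, 27]
COMPARE_OP bool(!=) → -5 vs 27 = True. Stack: [True]
POP_JUMP_IF_FALSE → pop True; no jump. Stack: []
LOAD_FAST_LOAD_FAST a,a → push -5,-5. Stack: [-5, -5]
BINARY_OP & → -5 & -5 = -5. Stack: [-5]
STORE_FAST k → k=-5. Stack: []
LOAD_FAST_LOAD_FAST k,k → push -5,-5. Stack: [-5, -5]
BINARY_OP * → -5 * -5 = 25. Stack: [25]
STORE_FAST r → r=25. Stack: []
LOAD_FAST r → push 25. Stack: [25]
RETURN_VALUE → return 25.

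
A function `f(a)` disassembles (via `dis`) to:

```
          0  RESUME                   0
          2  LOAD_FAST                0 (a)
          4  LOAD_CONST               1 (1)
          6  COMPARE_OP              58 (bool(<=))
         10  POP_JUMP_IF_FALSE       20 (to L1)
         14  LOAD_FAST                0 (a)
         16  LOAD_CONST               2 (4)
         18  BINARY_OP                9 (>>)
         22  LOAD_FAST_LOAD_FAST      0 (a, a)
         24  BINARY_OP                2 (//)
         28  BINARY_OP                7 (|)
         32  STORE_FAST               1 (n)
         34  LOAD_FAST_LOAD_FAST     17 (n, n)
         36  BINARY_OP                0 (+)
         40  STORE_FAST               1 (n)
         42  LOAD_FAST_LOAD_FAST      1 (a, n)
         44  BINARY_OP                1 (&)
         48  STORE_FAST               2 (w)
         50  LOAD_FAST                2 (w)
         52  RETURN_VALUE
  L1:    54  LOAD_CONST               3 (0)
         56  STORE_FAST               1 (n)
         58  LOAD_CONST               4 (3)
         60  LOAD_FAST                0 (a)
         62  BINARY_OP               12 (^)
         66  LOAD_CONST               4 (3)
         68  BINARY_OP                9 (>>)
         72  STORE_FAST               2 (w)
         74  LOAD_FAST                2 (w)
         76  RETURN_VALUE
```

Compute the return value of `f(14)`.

1

LOAD_FAST a → push 14. Stack: [14]
LOAD_CONST → push 1. Stack: [14, 1]
COMPARE_OP bool(<=) → 14 vs 1 = False. Stack: [False]
POP_JUMP_IF_FALSE → pop False; jump. Stack: []
LOAD_CONST → push 0. Stack: [0]
STORE_FAST n → n=0. Stack: []
LOAD_CONST → push 3. Stack: [3]
LOAD_FAST a → push 14. Stack: [3, 14]
BINARY_OP ^ → 3 ^ 14 = 13. Stack: [13]
LOAD_CONST → push 3. Stack: [13, 3]
BINARY_OP >> → 13 >> 3 = 1. Stack: [1]
STORE_FAST w → w=1. Stack: []
LOAD_FAST w → push 1. Stack: [1]
RETURN_VALUE → return 1.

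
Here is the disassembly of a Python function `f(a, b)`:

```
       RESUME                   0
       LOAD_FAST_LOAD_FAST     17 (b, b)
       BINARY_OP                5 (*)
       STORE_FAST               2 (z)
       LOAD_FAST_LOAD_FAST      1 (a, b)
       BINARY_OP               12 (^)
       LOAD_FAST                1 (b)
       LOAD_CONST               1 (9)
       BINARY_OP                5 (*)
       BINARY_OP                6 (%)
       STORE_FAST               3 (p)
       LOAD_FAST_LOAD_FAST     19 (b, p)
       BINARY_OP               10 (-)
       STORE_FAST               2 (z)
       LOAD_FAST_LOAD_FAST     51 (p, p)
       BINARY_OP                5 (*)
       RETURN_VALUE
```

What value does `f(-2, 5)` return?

1600

LOAD_FAST_LOAD_FAST b,b → push 5,5. Stack: [5, 5]
BINARY_OP * → 5 * 5 = 25. Stack: [25]
STORE_FAST z → z=25. Stack: []
LOAD_FAST_LOAD_FAST a,b → push -2,5. Stack: [-2, 5]
BINARY_OP ^ → -2 ^ 5 = -5. Stack: [-5]
LOAD_FAST b → push 5. Stack: [-5, 5]
LOAD_CONST → push 9. Stack: [-5, 5, 9]
BINARY_OP * → 5 * 9 = 45. Stack: [-5, 45]
BINARY_OP % → -5 % 45 = 40. Stack: [40]
STORE_FAST p → p=40. Stack: []
LOAD_FAST_LOAD_FAST b,p → push 5,40. Stack: [5, 40]
BINARY_OP - → 5 - 40 = -35. Stack: [-35]
STORE_FAST z → z=-35. Stack: []
LOAD_FAST_LOAD_FAST p,p → push 40,40. Stack: [40, 40]
BINARY_OP * → 40 * 40 = 1600. Stack: [1600]
RETURN_VALUE → return 1600.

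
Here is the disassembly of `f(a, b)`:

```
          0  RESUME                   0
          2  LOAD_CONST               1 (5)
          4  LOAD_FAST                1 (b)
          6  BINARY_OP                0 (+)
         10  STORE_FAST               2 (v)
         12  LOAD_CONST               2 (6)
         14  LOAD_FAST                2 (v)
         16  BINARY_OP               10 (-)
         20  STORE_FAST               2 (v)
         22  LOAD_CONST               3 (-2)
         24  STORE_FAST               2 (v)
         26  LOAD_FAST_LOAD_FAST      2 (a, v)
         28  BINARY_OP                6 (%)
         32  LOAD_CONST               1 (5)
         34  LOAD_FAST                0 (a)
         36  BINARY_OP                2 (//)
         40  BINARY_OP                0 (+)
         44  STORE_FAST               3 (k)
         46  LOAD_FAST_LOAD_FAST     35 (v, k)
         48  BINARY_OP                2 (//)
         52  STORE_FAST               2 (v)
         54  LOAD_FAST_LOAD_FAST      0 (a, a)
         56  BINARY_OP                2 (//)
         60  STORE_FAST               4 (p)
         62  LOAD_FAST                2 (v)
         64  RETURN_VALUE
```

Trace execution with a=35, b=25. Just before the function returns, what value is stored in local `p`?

LOAD_CONST → push 5. Stack: [5]
LOAD_FAST b → push 25. Stack: [5, 25]
BINARY_OP + → 5 + 25 = 30. Stack: [30]
STORE_FAST v → v=30. Stack: []
LOAD_CONST → push 6. Stack: [6]
LOAD_FAST v → push 30. Stack: [6, 30]
BINARY_OP - → 6 - 30 = -24. Stack: [-24]
STORE_FAST v → v=-24. Stack: []
LOAD_CONST → push -2. Stack: [-2]
STORE_FAST v → v=-2. Stack: []
LOAD_FAST_LOAD_FAST a,v → push 35,-2. Stack: [35, -2]
BINARY_OP % → 35 % -2 = -1. Stack: [-1]
LOAD_CONST → push 5. Stack: [-1, 5]
LOAD_FAST a → push 35. Stack: [-1, 5, 35]
BINARY_OP // → 5 // 35 = 0. Stack: [-1, 0]
BINARY_OP + → -1 + 0 = -1. Stack: [-1]
STORE_FAST k → k=-1. Stack: []
LOAD_FAST_LOAD_FAST v,k → push -2,-1. Stack: [-2, -1]
BINARY_OP // → -2 // -1 = 2. Stack: [2]
STORE_FAST v → v=2. Stack: []
LOAD_FAST_LOAD_FAST a,a → push 35,35. Stack: [35, 35]
BINARY_OP // → 35 // 35 = 1. Stack: [1]
STORE_FAST p → p=1. Stack: []
LOAD_FAST v → push 2. Stack: [2]
RETURN_VALUE → return 2.

1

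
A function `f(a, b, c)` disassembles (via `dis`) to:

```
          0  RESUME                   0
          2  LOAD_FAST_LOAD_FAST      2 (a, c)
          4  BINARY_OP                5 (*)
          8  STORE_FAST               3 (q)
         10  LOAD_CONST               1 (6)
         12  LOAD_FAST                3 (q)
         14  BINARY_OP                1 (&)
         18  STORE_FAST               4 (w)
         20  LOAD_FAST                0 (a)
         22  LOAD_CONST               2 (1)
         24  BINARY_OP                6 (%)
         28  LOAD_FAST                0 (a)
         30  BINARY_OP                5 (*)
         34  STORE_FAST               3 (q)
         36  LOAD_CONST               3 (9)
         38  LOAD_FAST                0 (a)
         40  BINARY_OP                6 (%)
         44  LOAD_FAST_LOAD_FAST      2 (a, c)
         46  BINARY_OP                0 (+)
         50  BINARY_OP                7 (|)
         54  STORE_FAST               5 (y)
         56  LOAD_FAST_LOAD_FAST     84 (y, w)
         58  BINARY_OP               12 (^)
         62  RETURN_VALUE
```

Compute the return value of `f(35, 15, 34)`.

LOAD_FAST_LOAD_FAST a,c → push 35,34. Stack: [35, 34]
BINARY_OP * → 35 * 34 = 1190. Stack: [1190]
STORE_FAST q → q=1190. Stack: []
LOAD_CONST → push 6. Stack: [6]
LOAD_FAST q → push 1190. Stack: [6, 1190]
BINARY_OP & → 6 & 1190 = 6. Stack: [6]
STORE_FAST w → w=6. Stack: []
LOAD_FAST a → push 35. Stack: [35]
LOAD_CONST → push 1. Stack: [35, 1]
BINARY_OP % → 35 % 1 = 0. Stack: [0]
LOAD_FAST a → push 35. Stack: [0, 35]
BINARY_OP * → 0 * 35 = 0. Stack: [0]
STORE_FAST q → q=0. Stack: []
LOAD_CONST → push 9. Stack: [9]
LOAD_FAST a → push 35. Stack: [9, 35]
BINARY_OP % → 9 % 35 = 9. Stack: [9]
LOAD_FAST_LOAD_FAST a,c → push 35,34. Stack: [9, 35, 34]
BINARY_OP + → 35 + 34 = 69. Stack: [9, 69]
BINARY_OP | → 9 | 69 = 77. Stack: [77]
STORE_FAST y → y=77. Stack: []
LOAD_FAST_LOAD_FAST y,w → push 77,6. Stack: [77, 6]
BINARY_OP ^ → 77 ^ 6 = 75. Stack: [75]
RETURN_VALUE → return 75.

75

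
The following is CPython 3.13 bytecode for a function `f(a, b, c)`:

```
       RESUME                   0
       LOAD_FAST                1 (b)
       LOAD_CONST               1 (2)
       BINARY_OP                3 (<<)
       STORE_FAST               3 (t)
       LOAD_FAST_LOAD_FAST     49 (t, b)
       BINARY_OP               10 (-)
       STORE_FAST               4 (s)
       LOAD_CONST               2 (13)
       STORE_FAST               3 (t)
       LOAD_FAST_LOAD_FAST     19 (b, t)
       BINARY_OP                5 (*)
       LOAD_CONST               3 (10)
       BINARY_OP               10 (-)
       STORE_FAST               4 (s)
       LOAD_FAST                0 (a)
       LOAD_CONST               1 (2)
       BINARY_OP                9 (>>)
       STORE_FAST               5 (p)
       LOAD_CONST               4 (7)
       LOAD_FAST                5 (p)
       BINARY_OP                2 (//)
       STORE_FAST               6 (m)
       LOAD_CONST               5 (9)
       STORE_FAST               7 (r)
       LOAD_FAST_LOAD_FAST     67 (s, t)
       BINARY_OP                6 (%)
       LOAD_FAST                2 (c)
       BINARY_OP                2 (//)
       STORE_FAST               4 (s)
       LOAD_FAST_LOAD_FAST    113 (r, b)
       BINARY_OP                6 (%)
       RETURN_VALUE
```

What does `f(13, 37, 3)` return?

LOAD_FAST b → push 37. Stack: [37]
LOAD_CONST → push 2. Stack: [37, 2]
BINARY_OP << → 37 << 2 = 148. Stack: [148]
STORE_FAST t → t=148. Stack: []
LOAD_FAST_LOAD_FAST t,b → push 148,37. Stack: [148, 37]
BINARY_OP - → 148 - 37 = 111. Stack: [111]
STORE_FAST s → s=111. Stack: []
LOAD_CONST → push 13. Stack: [13]
STORE_FAST t → t=13. Stack: []
LOAD_FAST_LOAD_FAST b,t → push 37,13. Stack: [37, 13]
BINARY_OP * → 37 * 13 = 481. Stack: [481]
LOAD_CONST → push 10. Stack: [481, 10]
BINARY_OP - → 481 - 10 = 471. Stack: [471]
STORE_FAST s → s=471. Stack: []
LOAD_FAST a → push 13. Stack: [13]
LOAD_CONST → push 2. Stack: [13, 2]
BINARY_OP >> → 13 >> 2 = 3. Stack: [3]
STORE_FAST p → p=3. Stack: []
LOAD_CONST → push 7. Stack: [7]
LOAD_FAST p → push 3. Stack: [7, 3]
BINARY_OP // → 7 // 3 = 2. Stack: [2]
STORE_FAST m → m=2. Stack: []
LOAD_CONST → push 9. Stack: [9]
STORE_FAST r → r=9. Stack: []
LOAD_FAST_LOAD_FAST s,t → push 471,13. Stack: [471, 13]
BINARY_OP % → 471 % 13 = 3. Stack: [3]
LOAD_FAST c → push 3. Stack: [3, 3]
BINARY_OP // → 3 // 3 = 1. Stack: [1]
STORE_FAST s → s=1. Stack: []
LOAD_FAST_LOAD_FAST r,b → push 9,37. Stack: [9, 37]
BINARY_OP % → 9 % 37 = 9. Stack: [9]
RETURN_VALUE → return 9.

9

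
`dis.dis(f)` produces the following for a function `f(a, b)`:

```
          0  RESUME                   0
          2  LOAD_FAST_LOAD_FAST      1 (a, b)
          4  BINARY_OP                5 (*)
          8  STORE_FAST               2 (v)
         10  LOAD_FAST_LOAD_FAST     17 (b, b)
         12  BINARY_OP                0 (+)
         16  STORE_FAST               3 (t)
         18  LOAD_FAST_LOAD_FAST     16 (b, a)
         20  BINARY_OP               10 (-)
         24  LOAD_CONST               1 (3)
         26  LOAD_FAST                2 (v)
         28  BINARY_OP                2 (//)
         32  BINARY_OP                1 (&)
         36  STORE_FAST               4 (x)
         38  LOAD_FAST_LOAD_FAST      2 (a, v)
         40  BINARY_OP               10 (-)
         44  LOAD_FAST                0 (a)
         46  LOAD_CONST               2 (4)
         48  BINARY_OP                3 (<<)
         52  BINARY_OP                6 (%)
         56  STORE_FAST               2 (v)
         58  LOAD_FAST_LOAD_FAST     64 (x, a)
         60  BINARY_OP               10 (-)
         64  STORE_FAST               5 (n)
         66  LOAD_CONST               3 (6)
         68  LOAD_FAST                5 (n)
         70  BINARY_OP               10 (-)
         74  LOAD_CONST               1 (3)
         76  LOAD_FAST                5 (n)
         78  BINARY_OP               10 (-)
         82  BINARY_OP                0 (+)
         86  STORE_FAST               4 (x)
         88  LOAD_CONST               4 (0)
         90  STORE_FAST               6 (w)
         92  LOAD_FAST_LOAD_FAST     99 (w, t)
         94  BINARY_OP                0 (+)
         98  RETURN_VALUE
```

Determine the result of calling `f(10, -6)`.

LOAD_FAST_LOAD_FAST a,b → push 10,-6. Stack: [10, -6]
BINARY_OP * → 10 * -6 = -60. Stack: [-60]
STORE_FAST v → v=-60. Stack: []
LOAD_FAST_LOAD_FAST b,b → push -6,-6. Stack: [-6, -6]
BINARY_OP + → -6 + -6 = -12. Stack: [-12]
STORE_FAST t → t=-12. Stack: []
LOAD_FAST_LOAD_FAST b,a → push -6,10. Stack: [-6, 10]
BINARY_OP - → -6 - 10 = -16. Stack: [-16]
LOAD_CONST → push 3. Stack: [-16, 3]
LOAD_FAST v → push -60. Stack: [-16, 3, -60]
BINARY_OP // → 3 // -60 = -1. Stack: [-16, -1]
BINARY_OP & → -16 & -1 = -16. Stack: [-16]
STORE_FAST x → x=-16. Stack: []
LOAD_FAST_LOAD_FAST a,v → push 10,-60. Stack: [10, -60]
BINARY_OP - → 10 - -60 = 70. Stack: [70]
LOAD_FAST a → push 10. Stack: [70, 10]
LOAD_CONST → push 4. Stack: [70, 10, 4]
BINARY_OP << → 10 << 4 = 160. Stack: [70, 160]
BINARY_OP % → 70 % 160 = 70. Stack: [70]
STORE_FAST v → v=70. Stack: []
LOAD_FAST_LOAD_FAST x,a → push -16,10. Stack: [-16, 10]
BINARY_OP - → -16 - 10 = -26. Stack: [-26]
STORE_FAST n → n=-26. Stack: []
LOAD_CONST → push 6. Stack: [6]
LOAD_FAST n → push -26. Stack: [6, -26]
BINARY_OP - → 6 - -26 = 32. Stack: [32]
LOAD_CONST → push 3. Stack: [32, 3]
LOAD_FAST n → push -26. Stack: [32, 3, -26]
BINARY_OP - → 3 - -26 = 29. Stack: [32, 29]
BINARY_OP + → 32 + 29 = 61. Stack: [61]
STORE_FAST x → x=61. Stack: []
LOAD_CONST → push 0. Stack: [0]
STORE_FAST w → w=0. Stack: []
LOAD_FAST_LOAD_FAST w,t → push 0,-12. Stack: [0, -12]
BINARY_OP + → 0 + -12 = -12. Stack: [-12]
RETURN_VALUE → return -12.

-12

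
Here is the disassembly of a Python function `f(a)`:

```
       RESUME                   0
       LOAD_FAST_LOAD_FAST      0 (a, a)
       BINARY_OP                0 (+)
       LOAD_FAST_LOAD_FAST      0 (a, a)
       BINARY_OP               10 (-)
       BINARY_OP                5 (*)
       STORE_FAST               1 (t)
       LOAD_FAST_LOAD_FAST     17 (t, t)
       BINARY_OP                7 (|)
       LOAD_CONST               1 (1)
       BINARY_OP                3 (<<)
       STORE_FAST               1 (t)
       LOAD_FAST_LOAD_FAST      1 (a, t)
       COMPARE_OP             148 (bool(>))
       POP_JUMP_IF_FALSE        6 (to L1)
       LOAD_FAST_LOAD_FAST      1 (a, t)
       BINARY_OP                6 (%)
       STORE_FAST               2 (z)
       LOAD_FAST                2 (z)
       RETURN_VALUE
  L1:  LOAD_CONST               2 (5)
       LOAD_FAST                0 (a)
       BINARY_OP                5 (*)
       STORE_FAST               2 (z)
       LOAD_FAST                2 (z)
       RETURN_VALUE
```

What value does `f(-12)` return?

-60

LOAD_FAST_LOAD_FAST a,a → push -12,-12. Stack: [-12, -12]
BINARY_OP + → -12 + -12 = -24. Stack: [-24]
LOAD_FAST_LOAD_FAST a,a → push -12,-12. Stack: [-24, -12, -12]
BINARY_OP - → -12 - -12 = 0. Stack: [-24, 0]
BINARY_OP * → -24 * 0 = 0. Stack: [0]
STORE_FAST t → t=0. Stack: []
LOAD_FAST_LOAD_FAST t,t → push 0,0. Stack: [0, 0]
BINARY_OP | → 0 | 0 = 0. Stack: [0]
LOAD_CONST → push 1. Stack: [0, 1]
BINARY_OP << → 0 << 1 = 0. Stack: [0]
STORE_FAST t → t=0. Stack: []
LOAD_FAST_LOAD_FAST a,t → push -12,0. Stack: [-12, 0]
COMPARE_OP bool(>) → -12 vs 0 = False. Stack: [False]
POP_JUMP_IF_FALSE → pop False; jump. Stack: []
LOAD_CONST → push 5. Stack: [5]
LOAD_FAST a → push -12. Stack: [5, -12]
BINARY_OP * → 5 * -12 = -60. Stack: [-60]
STORE_FAST z → z=-60. Stack: []
LOAD_FAST z → push -60. Stack: [-60]
RETURN_VALUE → return -60.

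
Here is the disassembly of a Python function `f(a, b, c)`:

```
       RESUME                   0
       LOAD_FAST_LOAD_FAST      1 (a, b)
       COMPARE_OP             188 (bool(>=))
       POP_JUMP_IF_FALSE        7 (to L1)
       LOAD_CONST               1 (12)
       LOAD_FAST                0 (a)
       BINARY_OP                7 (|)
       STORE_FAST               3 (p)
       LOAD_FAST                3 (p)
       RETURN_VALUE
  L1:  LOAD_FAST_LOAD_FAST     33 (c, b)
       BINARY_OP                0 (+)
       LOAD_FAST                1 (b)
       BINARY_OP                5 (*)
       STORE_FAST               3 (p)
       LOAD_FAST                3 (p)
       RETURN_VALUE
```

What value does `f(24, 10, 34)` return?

LOAD_FAST_LOAD_FAST a,b → push 24,10. Stack: [24, 10]
COMPARE_OP bool(>=) → 24 vs 10 = True. Stack: [True]
POP_JUMP_IF_FALSE → pop True; no jump. Stack: []
LOAD_CONST → push 12. Stack: [12]
LOAD_FAST a → push 24. Stack: [12, 24]
BINARY_OP | → 12 | 24 = 28. Stack: [28]
STORE_FAST p → p=28. Stack: []
LOAD_FAST p → push 28. Stack: [28]
RETURN_VALUE → return 28.

28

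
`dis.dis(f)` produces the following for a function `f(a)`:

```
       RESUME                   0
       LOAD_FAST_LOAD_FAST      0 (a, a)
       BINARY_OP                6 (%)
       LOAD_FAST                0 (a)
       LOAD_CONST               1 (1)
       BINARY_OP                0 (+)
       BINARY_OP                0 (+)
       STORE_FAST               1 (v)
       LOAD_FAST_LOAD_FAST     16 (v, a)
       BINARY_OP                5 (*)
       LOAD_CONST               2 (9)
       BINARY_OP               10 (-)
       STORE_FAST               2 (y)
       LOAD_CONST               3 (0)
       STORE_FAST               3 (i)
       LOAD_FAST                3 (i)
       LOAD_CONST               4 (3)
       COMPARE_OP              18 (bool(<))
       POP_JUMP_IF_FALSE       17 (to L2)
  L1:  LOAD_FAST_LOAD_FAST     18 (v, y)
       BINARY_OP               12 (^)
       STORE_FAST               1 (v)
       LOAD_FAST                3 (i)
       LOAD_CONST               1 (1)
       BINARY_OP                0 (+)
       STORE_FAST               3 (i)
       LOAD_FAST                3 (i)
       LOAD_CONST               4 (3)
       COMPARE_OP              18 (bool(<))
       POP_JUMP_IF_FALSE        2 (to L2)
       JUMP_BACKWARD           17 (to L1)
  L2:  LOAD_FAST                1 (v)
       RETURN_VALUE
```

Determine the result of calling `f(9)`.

91

LOAD_FAST_LOAD_FAST a,a → push 9,9. Stack: [9, 9]
BINARY_OP % → 9 % 9 = 0. Stack: [0]
LOAD_FAST a → push 9. Stack: [0, 9]
LOAD_CONST → push 1. Stack: [0, 9, 1]
BINARY_OP + → 9 + 1 = 10. Stack: [0, 10]
BINARY_OP + → 0 + 10 = 10. Stack: [10]
STORE_FAST v → v=10. Stack: []
LOAD_FAST_LOAD_FAST v,a → push 10,9. Stack: [10, 9]
BINARY_OP * → 10 * 9 = 90. Stack: [90]
LOAD_CONST → push 9. Stack: [90, 9]
BINARY_OP - → 90 - 9 = 81. Stack: [81]
STORE_FAST y → y=81. Stack: []
LOAD_CONST → push 0. Stack: [0]
STORE_FAST i → i=0. Stack: []
LOAD_FAST i → push 0. Stack: [0]
LOAD_CONST → push 3. Stack: [0, 3]
COMPARE_OP bool(<) → 0 vs 3 = True. Stack: [True]
POP_JUMP_IF_FALSE → pop True; no jump. Stack: []
LOAD_FAST_LOAD_FAST v,y → push 10,81. Stack: [10, 81]
BINARY_OP ^ → 10 ^ 81 = 91. Stack: [91]
STORE_FAST v → v=91. Stack: []
LOAD_FAST i → push 0. Stack: [0]
LOAD_CONST → push 1. Stack: [0, 1]
BINARY_OP + → 0 + 1 = 1. Stack: [1]
STORE_FAST i → i=1. Stack: []
LOAD_FAST i → push 1. Stack: [1]
LOAD_CONST → push 3. Stack: [1, 3]
COMPARE_OP bool(<) → 1 vs 3 = True. Stack: [True]
POP_JUMP_IF_FALSE → pop True; no jump. Stack: []
LOAD_FAST_LOAD_FAST v,y → push 91,81. Stack: [91, 81]
BINARY_OP ^ → 91 ^ 81 = 10. Stack: [10]
STORE_FAST v → v=10. Stack: []
LOAD_FAST i → push 1. Stack: [1]
LOAD_CONST → push 1. Stack: [1, 1]
BINARY_OP + → 1 + 1 = 2. Stack: [2]
STORE_FAST i → i=2. Stack: []
LOAD_FAST i → push 2. Stack: [2]
LOAD_CONST → push 3. Stack: [2, 3]
COMPARE_OP bool(<) → 2 vs 3 = True. Stack: [True]
POP_JUMP_IF_FALSE → pop True; no jump. Stack: []
LOAD_FAST_LOAD_FAST v,y → push 10,81. Stack: [10, 81]
BINARY_OP ^ → 10 ^ 81 = 91. Stack: [91]
STORE_FAST v → v=91. Stack: []
LOAD_FAST i → push 2. Stack: [2]
LOAD_CONST → push 1. Stack: [2, 1]
BINARY_OP + → 2 + 1 = 3. Stack: [3]
STORE_FAST i → i=3. Stack: []
LOAD_FAST i → push 3. Stack: [3]
LOAD_CONST → push 3. Stack: [3, 3]
COMPARE_OP bool(<) → 3 vs 3 = False. Stack: [False]
POP_JUMP_IF_FALSE → pop False; jump. Stack: []
LOAD_FAST v → push 91. Stack: [91]
RETURN_VALUE → return 91.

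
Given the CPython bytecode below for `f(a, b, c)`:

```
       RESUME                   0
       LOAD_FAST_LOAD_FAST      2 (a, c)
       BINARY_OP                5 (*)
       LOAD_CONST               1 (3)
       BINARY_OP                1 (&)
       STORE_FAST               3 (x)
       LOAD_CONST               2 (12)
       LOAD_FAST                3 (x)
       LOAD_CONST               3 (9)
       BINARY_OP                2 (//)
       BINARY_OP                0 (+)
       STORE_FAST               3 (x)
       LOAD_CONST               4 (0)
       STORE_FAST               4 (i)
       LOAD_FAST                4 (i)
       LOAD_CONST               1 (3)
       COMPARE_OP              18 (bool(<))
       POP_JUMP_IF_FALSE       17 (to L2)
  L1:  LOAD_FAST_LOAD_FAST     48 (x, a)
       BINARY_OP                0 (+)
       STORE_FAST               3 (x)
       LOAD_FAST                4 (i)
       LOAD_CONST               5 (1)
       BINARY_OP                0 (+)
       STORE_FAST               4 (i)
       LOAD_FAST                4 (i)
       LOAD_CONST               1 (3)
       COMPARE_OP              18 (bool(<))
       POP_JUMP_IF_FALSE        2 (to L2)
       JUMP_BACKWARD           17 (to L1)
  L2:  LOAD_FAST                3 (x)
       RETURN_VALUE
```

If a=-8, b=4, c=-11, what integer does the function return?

-12

LOAD_FAST_LOAD_FAST a,c → push -8,-11. Stack: [-8, -11]
BINARY_OP * → -8 * -11 = 88. Stack: [88]
LOAD_CONST → push 3. Stack: [88, 3]
BINARY_OP & → 88 & 3 = 0. Stack: [0]
STORE_FAST x → x=0. Stack: []
LOAD_CONST → push 12. Stack: [12]
LOAD_FAST x → push 0. Stack: [12, 0]
LOAD_CONST → push 9. Stack: [12, 0, 9]
BINARY_OP // → 0 // 9 = 0. Stack: [12, 0]
BINARY_OP + → 12 + 0 = 12. Stack: [12]
STORE_FAST x → x=12. Stack: []
LOAD_CONST → push 0. Stack: [0]
STORE_FAST i → i=0. Stack: []
LOAD_FAST i → push 0. Stack: [0]
LOAD_CONST → push 3. Stack: [0, 3]
COMPARE_OP bool(<) → 0 vs 3 = True. Stack: [True]
POP_JUMP_IF_FALSE → pop True; no jump. Stack: []
LOAD_FAST_LOAD_FAST x,a → push 12,-8. Stack: [12, -8]
BINARY_OP + → 12 + -8 = 4. Stack: [4]
STORE_FAST x → x=4. Stack: []
LOAD_FAST i → push 0. Stack: [0]
LOAD_CONST → push 1. Stack: [0, 1]
BINARY_OP + → 0 + 1 = 1. Stack: [1]
STORE_FAST i → i=1. Stack: []
LOAD_FAST i → push 1. Stack: [1]
LOAD_CONST → push 3. Stack: [1, 3]
COMPARE_OP bool(<) → 1 vs 3 = True. Stack: [True]
POP_JUMP_IF_FALSE → pop True; no jump. Stack: []
LOAD_FAST_LOAD_FAST x,a → push 4,-8. Stack: [4, -8]
BINARY_OP + → 4 + -8 = -4. Stack: [-4]
STORE_FAST x → x=-4. Stack: []
LOAD_FAST i → push 1. Stack: [1]
LOAD_CONST → push 1. Stack: [1, 1]
BINARY_OP + → 1 + 1 = 2. Stack: [2]
STORE_FAST i → i=2. Stack: []
LOAD_FAST i → push 2. Stack: [2]
LOAD_CONST → push 3. Stack: [2, 3]
COMPARE_OP bool(<) → 2 vs 3 = True. Stack: [True]
POP_JUMP_IF_FALSE → pop True; no jump. Stack: []
LOAD_FAST_LOAD_FAST x,a → push -4,-8. Stack: [-4, -8]
BINARY_OP + → -4 + -8 = -12. Stack: [-12]
STORE_FAST x → x=-12. Stack: []
LOAD_FAST i → push 2. Stack: [2]
LOAD_CONST → push 1. Stack: [2, 1]
BINARY_OP + → 2 + 1 = 3. Stack: [3]
STORE_FAST i → i=3. Stack: []
LOAD_FAST i → push 3. Stack: [3]
LOAD_CONST → push 3. Stack: [3, 3]
COMPARE_OP bool(<) → 3 vs 3 = False. Stack: [False]
POP_JUMP_IF_FALSE → pop False; jump. Stack: []
LOAD_FAST x → push -12. Stack: [-12]
RETURN_VALUE → return -12.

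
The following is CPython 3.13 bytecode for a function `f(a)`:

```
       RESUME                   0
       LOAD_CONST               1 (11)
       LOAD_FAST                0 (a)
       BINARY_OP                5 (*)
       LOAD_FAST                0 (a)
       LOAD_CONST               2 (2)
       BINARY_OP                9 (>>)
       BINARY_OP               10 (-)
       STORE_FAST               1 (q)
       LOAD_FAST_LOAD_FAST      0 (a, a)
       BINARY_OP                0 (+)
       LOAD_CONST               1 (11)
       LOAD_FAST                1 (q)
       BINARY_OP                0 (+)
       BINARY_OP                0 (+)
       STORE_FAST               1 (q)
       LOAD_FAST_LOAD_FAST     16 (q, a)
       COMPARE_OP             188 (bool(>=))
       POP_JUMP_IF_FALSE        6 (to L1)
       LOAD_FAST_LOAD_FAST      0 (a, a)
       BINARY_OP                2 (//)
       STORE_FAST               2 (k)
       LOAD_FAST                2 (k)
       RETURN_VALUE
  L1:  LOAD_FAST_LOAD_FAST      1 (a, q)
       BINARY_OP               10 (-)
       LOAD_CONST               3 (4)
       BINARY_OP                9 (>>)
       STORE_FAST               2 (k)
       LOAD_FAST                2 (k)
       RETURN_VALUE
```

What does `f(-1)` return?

LOAD_CONST → push 11. Stack: [11]
LOAD_FAST a → push -1. Stack: [11, -1]
BINARY_OP * → 11 * -1 = -11. Stack: [-11]
LOAD_FAST a → push -1. Stack: [-11, -1]
LOAD_CONST → push 2. Stack: [-11, -1, 2]
BINARY_OP >> → -1 >> 2 = -1. Stack: [-11, -1]
BINARY_OP - → -11 - -1 = -10. Stack: [-10]
STORE_FAST q → q=-10. Stack: []
LOAD_FAST_LOAD_FAST a,a → push -1,-1. Stack: [-1, -1]
BINARY_OP + → -1 + -1 = -2. Stack: [-2]
LOAD_CONST → push 11. Stack: [-2, 11]
LOAD_FAST q → push -10. Stack: [-2, 11, -10]
BINARY_OP + → 11 + -10 = 1. Stack: [-2, 1]
BINARY_OP + → -2 + 1 = -1. Stack: [-1]
STORE_FAST q → q=-1. Stack: []
LOAD_FAST_LOAD_FAST q,a → push -1,-1. Stack: [-1, -1]
COMPARE_OP bool(>=) → -1 vs -1 = True. Stack: [True]
POP_JUMP_IF_FALSE → pop True; no jump. Stack: []
LOAD_FAST_LOAD_FAST a,a → push -1,-1. Stack: [-1, -1]
BINARY_OP // → -1 // -1 = 1. Stack: [1]
STORE_FAST k → k=1. Stack: []
LOAD_FAST k → push 1. Stack: [1]
RETURN_VALUE → return 1.

1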